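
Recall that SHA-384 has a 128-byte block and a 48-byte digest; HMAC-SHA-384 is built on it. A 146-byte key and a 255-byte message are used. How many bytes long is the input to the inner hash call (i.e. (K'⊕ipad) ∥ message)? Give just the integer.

383

Key is 146 > 128 bytes, so it is hashed to 48 bytes then zero-padded to 128: |K'| = 128.
Inner input = (K'⊕ipad) ∥ m → 128 + 255 = 383 bytes.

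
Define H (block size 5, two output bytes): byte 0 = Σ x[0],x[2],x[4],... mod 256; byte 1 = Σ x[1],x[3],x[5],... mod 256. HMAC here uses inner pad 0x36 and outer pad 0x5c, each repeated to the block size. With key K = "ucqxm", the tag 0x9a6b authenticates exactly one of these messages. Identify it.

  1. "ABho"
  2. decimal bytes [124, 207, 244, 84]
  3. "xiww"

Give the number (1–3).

Key "ucqxm" = 75 63 71 78 6d is exactly B = 5 bytes: K' = 75 63 71 78 6d.
K' ⊕ ipad = 43 55 47 4e 5b; K' ⊕ opad = 29 3f 2d 24 31.
m1: inner = H(43 55 47 4e 5b 41 42 68 6f) = 96 4c; tag = H(29 3f 2d 24 31 96 4c) = d3f9
m2: inner = H(43 55 47 4e 5b 7c cf f4 54) = 08 13; tag = H(29 3f 2d 24 31 08 13) = 9a6b ← matches
m3: inner = H(43 55 47 4e 5b 78 69 77 77) = c5 92; tag = H(29 3f 2d 24 31 c5 92) = 1928

2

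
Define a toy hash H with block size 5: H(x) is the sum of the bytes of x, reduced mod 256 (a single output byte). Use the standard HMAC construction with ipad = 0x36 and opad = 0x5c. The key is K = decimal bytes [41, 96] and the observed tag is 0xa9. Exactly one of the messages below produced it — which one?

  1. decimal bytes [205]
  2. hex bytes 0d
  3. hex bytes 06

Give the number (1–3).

1

Key decimal bytes [41, 96] = 29 60 is 2 bytes ≤ B = 5; zero-pad to 5 bytes: K' = 29 60 00 00 00.
K' ⊕ ipad = 1f 56 36 36 36; K' ⊕ opad = 75 3c 5c 5c 5c.
m1: inner = H(1f 56 36 36 36 cd) = e4; tag = H(75 3c 5c 5c 5c e4) = a9 ← matches
m2: inner = H(1f 56 36 36 36 0d) = 24; tag = H(75 3c 5c 5c 5c 24) = e9
m3: inner = H(1f 56 36 36 36 06) = 1d; tag = H(75 3c 5c 5c 5c 1d) = e2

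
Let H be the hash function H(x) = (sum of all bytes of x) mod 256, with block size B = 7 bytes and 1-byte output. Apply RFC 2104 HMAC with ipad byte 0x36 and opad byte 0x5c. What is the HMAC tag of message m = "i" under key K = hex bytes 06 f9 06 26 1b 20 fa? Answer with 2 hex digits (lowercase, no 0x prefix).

f3

Key hex bytes 06 f9 06 26 1b 20 fa is exactly B = 7 bytes: K' = 06 f9 06 26 1b 20 fa.
K' ⊕ ipad = 30 cf 30 10 2d 16 cc.  K' ⊕ opad = 5a a5 5a 7a 47 7c a6.
Inner input = (K'⊕ipad) ∥ m = 30 cf 30 10 2d 16 cc ∥ 69.
Inner hash: sum = 48+207+48+16+45+22+204+105 = 695; mod 256 = 183 → b7.
Outer input = (K'⊕opad) ∥ inner = 5a a5 5a 7a 47 7c a6 ∥ b7.
Outer hash (tag): sum = 90+165+90+122+71+124+166+183 = 1011; mod 256 = 243 → f3.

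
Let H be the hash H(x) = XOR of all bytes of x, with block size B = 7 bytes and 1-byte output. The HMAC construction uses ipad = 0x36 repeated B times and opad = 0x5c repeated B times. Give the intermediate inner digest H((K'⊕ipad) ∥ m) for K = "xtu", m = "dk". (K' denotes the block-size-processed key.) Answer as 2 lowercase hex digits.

40

Key "xtu" = 78 74 75 is 3 bytes ≤ B = 7; zero-pad to 7 bytes: K' = 78 74 75 00 00 00 00.
K' ⊕ ipad = 4e 42 43 36 36 36 36.
Inner input = 4e 42 43 36 36 36 36 ∥ 64 6b.
Inner hash: XOR 4e⊕42⊕43⊕36⊕36⊕36⊕36⊕64⊕6b = 40.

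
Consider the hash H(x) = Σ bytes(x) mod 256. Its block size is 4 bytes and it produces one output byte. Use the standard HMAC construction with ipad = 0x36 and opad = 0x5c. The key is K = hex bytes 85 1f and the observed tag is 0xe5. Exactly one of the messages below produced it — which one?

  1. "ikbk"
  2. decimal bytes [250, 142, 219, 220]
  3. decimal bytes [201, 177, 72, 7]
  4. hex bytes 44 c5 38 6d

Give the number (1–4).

Key hex bytes 85 1f is 2 bytes ≤ B = 4; zero-pad to 4 bytes: K' = 85 1f 00 00.
K' ⊕ ipad = b3 29 36 36; K' ⊕ opad = d9 43 5c 5c.
m1: inner = H(b3 29 36 36 69 6b 62 6b) = e9; tag = H(d9 43 5c 5c e9) = bd
m2: inner = H(b3 29 36 36 fa 8e db dc) = 87; tag = H(d9 43 5c 5c 87) = 5b
m3: inner = H(b3 29 36 36 c9 b1 48 07) = 11; tag = H(d9 43 5c 5c 11) = e5 ← matches
m4: inner = H(b3 29 36 36 44 c5 38 6d) = f6; tag = H(d9 43 5c 5c f6) = ca

3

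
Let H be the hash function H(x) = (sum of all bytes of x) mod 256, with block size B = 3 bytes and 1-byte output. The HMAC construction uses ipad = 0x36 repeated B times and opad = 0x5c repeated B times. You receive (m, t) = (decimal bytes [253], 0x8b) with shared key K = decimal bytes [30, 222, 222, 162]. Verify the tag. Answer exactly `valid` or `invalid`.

valid

Key decimal bytes [30, 222, 222, 162] = 1e de de a2 is 4 bytes > B = 3, so hash it first: H(key) = 7c, then zero-pad to 3 bytes: K' = 7c 00 00.
K' ⊕ ipad = 4a 36 36; K' ⊕ opad = 20 5c 5c.
Inner hash: sum = 74+54+54+253 = 435; mod 256 = 179 → b3.
Outer hash (recomputed tag): sum = 32+92+92+179 = 395; mod 256 = 139 → 8b.
Recomputed tag = 8b; claimed = 8b → match.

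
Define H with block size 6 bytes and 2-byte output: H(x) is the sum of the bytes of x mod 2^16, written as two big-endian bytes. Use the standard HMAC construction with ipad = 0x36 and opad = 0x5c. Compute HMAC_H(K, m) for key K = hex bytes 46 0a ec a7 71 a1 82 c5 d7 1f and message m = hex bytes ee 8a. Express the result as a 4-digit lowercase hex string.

02c0

Key hex bytes 46 0a ec a7 71 a1 82 c5 d7 1f is 10 bytes > B = 6, so hash it first: H(key) = 05 32, then zero-pad to 6 bytes: K' = 05 32 00 00 00 00.
K' ⊕ ipad = 33 04 36 36 36 36.  K' ⊕ opad = 59 6e 5c 5c 5c 5c.
Inner input = (K'⊕ipad) ∥ m = 33 04 36 36 36 36 ∥ ee 8a.
Inner hash: sum = 51+4+54+54+54+54+238+138 = 647 → 02 87.
Outer input = (K'⊕opad) ∥ inner = 59 6e 5c 5c 5c 5c ∥ 02 87.
Outer hash (tag): sum = 89+110+92+92+92+92+2+135 = 704 → 02 c0.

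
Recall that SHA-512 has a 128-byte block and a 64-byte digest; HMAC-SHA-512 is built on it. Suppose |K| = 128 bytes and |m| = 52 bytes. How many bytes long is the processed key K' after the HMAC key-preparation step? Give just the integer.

128

Key is 128 ≤ 128 bytes, zero-padded: |K'| = 128.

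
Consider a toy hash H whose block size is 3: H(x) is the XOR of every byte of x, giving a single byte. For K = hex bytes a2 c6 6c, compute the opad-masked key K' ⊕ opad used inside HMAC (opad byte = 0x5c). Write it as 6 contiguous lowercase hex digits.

fe9a30

Key hex bytes a2 c6 6c is exactly B = 3 bytes: K' = a2 c6 6c.
XOR each byte with 0x5c: a2⊕5c=fe, c6⊕5c=9a, 6c⊕5c=30.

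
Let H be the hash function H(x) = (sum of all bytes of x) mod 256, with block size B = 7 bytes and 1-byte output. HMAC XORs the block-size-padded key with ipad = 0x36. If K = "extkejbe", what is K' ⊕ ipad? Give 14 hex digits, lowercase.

Key "extkejbe" = 65 78 74 6b 65 6a 62 65 is 8 bytes > B = 7, so hash it first: H(key) = 52, then zero-pad to 7 bytes: K' = 52 00 00 00 00 00 00.
XOR each byte with 0x36: 52⊕36=64, 00⊕36=36, 00⊕36=36, 00⊕36=36, 00⊕36=36, 00⊕36=36, 00⊕36=36.

64363636363636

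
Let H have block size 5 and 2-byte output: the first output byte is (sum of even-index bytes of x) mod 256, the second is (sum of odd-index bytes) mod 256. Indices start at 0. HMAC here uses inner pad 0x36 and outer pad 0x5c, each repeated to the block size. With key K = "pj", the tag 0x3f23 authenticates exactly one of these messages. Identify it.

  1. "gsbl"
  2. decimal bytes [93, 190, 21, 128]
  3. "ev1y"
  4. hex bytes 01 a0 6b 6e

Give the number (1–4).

Key "pj" = 70 6a is 2 bytes ≤ B = 5; zero-pad to 5 bytes: K' = 70 6a 00 00 00.
K' ⊕ ipad = 46 5c 36 36 36; K' ⊕ opad = 2c 36 5c 5c 5c.
m1: inner = H(46 5c 36 36 36 67 73 62 6c) = 91 5b; tag = H(2c 36 5c 5c 5c 91 5b) = 3f23 ← matches
m2: inner = H(46 5c 36 36 36 5d be 15 80) = f0 04; tag = H(2c 36 5c 5c 5c f0 04) = e882
m3: inner = H(46 5c 36 36 36 65 76 31 79) = a1 28; tag = H(2c 36 5c 5c 5c a1 28) = 0c33
m4: inner = H(46 5c 36 36 36 01 a0 6b 6e) = c0 fe; tag = H(2c 36 5c 5c 5c c0 fe) = e252

1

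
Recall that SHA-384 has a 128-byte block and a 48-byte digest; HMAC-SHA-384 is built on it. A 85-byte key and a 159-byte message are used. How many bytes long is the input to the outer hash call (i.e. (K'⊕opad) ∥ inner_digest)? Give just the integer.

176

Key is 85 ≤ 128 bytes, zero-padded: |K'| = 128.
Outer input = (K'⊕opad) ∥ H(inner) → 128 + 48 = 176 bytes.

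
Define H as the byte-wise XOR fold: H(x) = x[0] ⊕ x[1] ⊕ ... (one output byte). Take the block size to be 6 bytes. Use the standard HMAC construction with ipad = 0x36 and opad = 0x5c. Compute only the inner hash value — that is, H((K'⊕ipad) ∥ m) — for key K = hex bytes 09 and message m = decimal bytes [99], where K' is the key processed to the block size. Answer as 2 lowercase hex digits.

Key hex bytes 09 is 1 byte ≤ B = 6; zero-pad to 6 bytes: K' = 09 00 00 00 00 00.
K' ⊕ ipad = 3f 36 36 36 36 36.
Inner input = 3f 36 36 36 36 36 ∥ 63.
Inner hash: XOR 3f⊕36⊕36⊕36⊕36⊕36⊕63 = 6a.

6a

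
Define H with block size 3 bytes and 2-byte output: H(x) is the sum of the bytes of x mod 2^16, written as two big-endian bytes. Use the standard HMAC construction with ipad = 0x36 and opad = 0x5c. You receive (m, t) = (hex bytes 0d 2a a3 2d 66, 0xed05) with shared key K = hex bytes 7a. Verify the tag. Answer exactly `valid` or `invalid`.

Key hex bytes 7a is 1 byte ≤ B = 3; zero-pad to 3 bytes: K' = 7a 00 00.
K' ⊕ ipad = 4c 36 36; K' ⊕ opad = 26 5c 5c.
Inner hash: sum = 76+54+54+13+42+163+45+102 = 549 → 02 25.
Outer hash (recomputed tag): sum = 38+92+92+2+37 = 261 → 01 05.
Recomputed tag = 0105; claimed = ed05 → mismatch.

invalid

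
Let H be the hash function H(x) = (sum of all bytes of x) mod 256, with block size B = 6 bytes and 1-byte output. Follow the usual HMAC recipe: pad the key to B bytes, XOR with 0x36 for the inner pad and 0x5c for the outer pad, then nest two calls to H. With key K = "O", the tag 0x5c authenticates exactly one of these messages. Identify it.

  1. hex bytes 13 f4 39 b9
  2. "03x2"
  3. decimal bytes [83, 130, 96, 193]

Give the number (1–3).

3

Key "O" = 4f is 1 byte ≤ B = 6; zero-pad to 6 bytes: K' = 4f 00 00 00 00 00.
K' ⊕ ipad = 79 36 36 36 36 36; K' ⊕ opad = 13 5c 5c 5c 5c 5c.
m1: inner = H(79 36 36 36 36 36 13 f4 39 b9) = 80; tag = H(13 5c 5c 5c 5c 5c 80) = 5f
m2: inner = H(79 36 36 36 36 36 30 33 78 32) = 94; tag = H(13 5c 5c 5c 5c 5c 94) = 73
m3: inner = H(79 36 36 36 36 36 53 82 60 c1) = 7d; tag = H(13 5c 5c 5c 5c 5c 7d) = 5c ← matches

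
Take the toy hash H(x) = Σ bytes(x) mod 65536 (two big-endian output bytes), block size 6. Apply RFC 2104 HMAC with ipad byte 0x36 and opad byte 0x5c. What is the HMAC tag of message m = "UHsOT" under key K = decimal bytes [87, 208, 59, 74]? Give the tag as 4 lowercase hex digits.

02be

Key decimal bytes [87, 208, 59, 74] = 57 d0 3b 4a is 4 bytes ≤ B = 6; zero-pad to 6 bytes: K' = 57 d0 3b 4a 00 00.
K' ⊕ ipad = 61 e6 0d 7c 36 36.  K' ⊕ opad = 0b 8c 67 16 5c 5c.
Inner input = (K'⊕ipad) ∥ m = 61 e6 0d 7c 36 36 ∥ 55 48 73 4f 54.
Inner hash: sum = 97+230+13+124+54+54+85+72+115+79+84 = 1007 → 03 ef.
Outer input = (K'⊕opad) ∥ inner = 0b 8c 67 16 5c 5c ∥ 03 ef.
Outer hash (tag): sum = 11+140+103+22+92+92+3+239 = 702 → 02 be.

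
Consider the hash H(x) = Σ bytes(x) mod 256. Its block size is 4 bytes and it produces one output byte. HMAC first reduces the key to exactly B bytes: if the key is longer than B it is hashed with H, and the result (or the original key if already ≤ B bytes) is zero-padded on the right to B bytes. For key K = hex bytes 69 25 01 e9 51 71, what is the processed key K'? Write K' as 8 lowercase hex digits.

3a000000

|K| = 6 > B = 4, so first hash the key.
H(K): sum = 105+37+1+233+81+113 = 570; mod 256 = 58 → 3a.
Zero-pad H(K) = 3a to 4 bytes: K' = 3a 00 00 00.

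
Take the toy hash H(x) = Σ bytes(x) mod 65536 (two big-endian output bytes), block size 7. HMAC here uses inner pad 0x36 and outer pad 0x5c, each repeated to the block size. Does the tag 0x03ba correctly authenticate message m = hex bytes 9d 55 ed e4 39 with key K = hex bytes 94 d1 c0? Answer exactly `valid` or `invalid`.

Key hex bytes 94 d1 c0 is 3 bytes ≤ B = 7; zero-pad to 7 bytes: K' = 94 d1 c0 00 00 00 00.
K' ⊕ ipad = a2 e7 f6 36 36 36 36; K' ⊕ opad = c8 8d 9c 5c 5c 5c 5c.
Inner hash: sum = 162+231+246+54+54+54+54+157+85+237+228+57 = 1619 → 06 53.
Outer hash (recomputed tag): sum = 200+141+156+92+92+92+92+6+83 = 954 → 03 ba.
Recomputed tag = 03ba; claimed = 03ba → match.

valid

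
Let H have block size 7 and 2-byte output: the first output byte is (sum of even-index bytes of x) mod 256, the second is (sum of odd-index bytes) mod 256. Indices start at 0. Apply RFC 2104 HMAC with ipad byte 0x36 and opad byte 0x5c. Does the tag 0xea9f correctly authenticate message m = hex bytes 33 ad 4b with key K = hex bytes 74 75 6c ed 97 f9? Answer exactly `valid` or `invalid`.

valid

Key hex bytes 74 75 6c ed 97 f9 is 6 bytes ≤ B = 7; zero-pad to 7 bytes: K' = 74 75 6c ed 97 f9 00.
K' ⊕ ipad = 42 43 5a db a1 cf 36; K' ⊕ opad = 28 29 30 b1 cb a5 5c.
Inner hash: even-index sum = 544 mod 256 = 32; odd-index sum = 619 mod 256 = 107 → 20 6b.
Outer hash (recomputed tag): even-index sum = 490 mod 256 = 234; odd-index sum = 415 mod 256 = 159 → ea 9f.
Recomputed tag = ea9f; claimed = ea9f → match.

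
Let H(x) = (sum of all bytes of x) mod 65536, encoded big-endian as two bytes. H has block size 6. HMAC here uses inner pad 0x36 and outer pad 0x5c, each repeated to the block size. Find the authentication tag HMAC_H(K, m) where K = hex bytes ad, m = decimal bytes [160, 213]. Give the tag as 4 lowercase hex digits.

Key hex bytes ad is 1 byte ≤ B = 6; zero-pad to 6 bytes: K' = ad 00 00 00 00 00.
K' ⊕ ipad = 9b 36 36 36 36 36.  K' ⊕ opad = f1 5c 5c 5c 5c 5c.
Inner input = (K'⊕ipad) ∥ m = 9b 36 36 36 36 36 ∥ a0 d5.
Inner hash: sum = 155+54+54+54+54+54+160+213 = 798 → 03 1e.
Outer input = (K'⊕opad) ∥ inner = f1 5c 5c 5c 5c 5c ∥ 03 1e.
Outer hash (tag): sum = 241+92+92+92+92+92+3+30 = 734 → 02 de.

02de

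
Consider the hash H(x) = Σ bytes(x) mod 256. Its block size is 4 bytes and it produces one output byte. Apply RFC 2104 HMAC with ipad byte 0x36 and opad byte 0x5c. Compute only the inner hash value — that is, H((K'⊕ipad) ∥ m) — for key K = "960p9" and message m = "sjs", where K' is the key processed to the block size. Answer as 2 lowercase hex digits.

70

Key "960p9" = 39 36 30 70 39 is 5 bytes > B = 4, so hash it first: H(key) = 48, then zero-pad to 4 bytes: K' = 48 00 00 00.
K' ⊕ ipad = 7e 36 36 36.
Inner input = 7e 36 36 36 ∥ 73 6a 73.
Inner hash: sum = 126+54+54+54+115+106+115 = 624; mod 256 = 112 → 70.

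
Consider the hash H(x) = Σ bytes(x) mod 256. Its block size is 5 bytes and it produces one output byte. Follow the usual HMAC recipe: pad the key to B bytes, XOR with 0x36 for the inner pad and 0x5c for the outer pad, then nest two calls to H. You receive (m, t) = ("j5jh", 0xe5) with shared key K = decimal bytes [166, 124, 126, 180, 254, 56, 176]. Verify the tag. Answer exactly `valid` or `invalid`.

Key decimal bytes [166, 124, 126, 180, 254, 56, 176] = a6 7c 7e b4 fe 38 b0 is 7 bytes > B = 5, so hash it first: H(key) = 3a, then zero-pad to 5 bytes: K' = 3a 00 00 00 00.
K' ⊕ ipad = 0c 36 36 36 36; K' ⊕ opad = 66 5c 5c 5c 5c.
Inner hash: sum = 12+54+54+54+54+106+53+106+104 = 597; mod 256 = 85 → 55.
Outer hash (recomputed tag): sum = 102+92+92+92+92+85 = 555; mod 256 = 43 → 2b.
Recomputed tag = 2b; claimed = e5 → mismatch.

invalid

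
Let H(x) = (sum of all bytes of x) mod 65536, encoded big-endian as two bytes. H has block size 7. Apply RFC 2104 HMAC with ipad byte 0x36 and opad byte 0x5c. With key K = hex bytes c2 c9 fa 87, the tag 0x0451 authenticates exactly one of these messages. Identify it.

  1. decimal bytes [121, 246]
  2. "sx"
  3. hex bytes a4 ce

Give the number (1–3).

Key hex bytes c2 c9 fa 87 is 4 bytes ≤ B = 7; zero-pad to 7 bytes: K' = c2 c9 fa 87 00 00 00.
K' ⊕ ipad = f4 ff cc b1 36 36 36; K' ⊕ opad = 9e 95 a6 db 5c 5c 5c.
m1: inner = H(f4 ff cc b1 36 36 36 79 f6) = 05 81; tag = H(9e 95 a6 db 5c 5c 5c 05 81) = 044e
m2: inner = H(f4 ff cc b1 36 36 36 73 78) = 04 fd; tag = H(9e 95 a6 db 5c 5c 5c 04 fd) = 04c9
m3: inner = H(f4 ff cc b1 36 36 36 a4 ce) = 05 84; tag = H(9e 95 a6 db 5c 5c 5c 05 84) = 0451 ← matches

3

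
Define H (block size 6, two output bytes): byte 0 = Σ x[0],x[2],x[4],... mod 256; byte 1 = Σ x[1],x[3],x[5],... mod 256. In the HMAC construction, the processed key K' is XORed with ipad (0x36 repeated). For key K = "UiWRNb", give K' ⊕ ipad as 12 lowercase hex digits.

Key "UiWRNb" = 55 69 57 52 4e 62 is exactly B = 6 bytes: K' = 55 69 57 52 4e 62.
XOR each byte with 0x36: 55⊕36=63, 69⊕36=5f, 57⊕36=61, 52⊕36=64, 4e⊕36=78, 62⊕36=54.

635f61647854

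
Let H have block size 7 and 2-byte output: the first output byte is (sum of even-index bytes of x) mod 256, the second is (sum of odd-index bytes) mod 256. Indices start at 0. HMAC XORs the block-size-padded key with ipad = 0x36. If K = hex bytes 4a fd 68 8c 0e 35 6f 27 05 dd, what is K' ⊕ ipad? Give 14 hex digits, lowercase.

02f43636363636

Key hex bytes 4a fd 68 8c 0e 35 6f 27 05 dd is 10 bytes > B = 7, so hash it first: H(key) = 34 c2, then zero-pad to 7 bytes: K' = 34 c2 00 00 00 00 00.
XOR each byte with 0x36: 34⊕36=02, c2⊕36=f4, 00⊕36=36, 00⊕36=36, 00⊕36=36, 00⊕36=36, 00⊕36=36.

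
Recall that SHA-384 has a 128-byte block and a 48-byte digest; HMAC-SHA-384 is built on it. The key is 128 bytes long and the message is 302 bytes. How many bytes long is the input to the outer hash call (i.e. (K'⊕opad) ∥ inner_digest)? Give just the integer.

Key is 128 ≤ 128 bytes, zero-padded: |K'| = 128.
Outer input = (K'⊕opad) ∥ H(inner) → 128 + 48 = 176 bytes.

176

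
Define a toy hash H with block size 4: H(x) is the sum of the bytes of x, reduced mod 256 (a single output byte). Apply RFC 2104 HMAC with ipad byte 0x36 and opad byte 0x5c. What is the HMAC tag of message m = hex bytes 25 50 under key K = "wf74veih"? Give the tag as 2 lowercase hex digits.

95

Key "wf74veih" = 77 66 37 34 76 65 69 68 is 8 bytes > B = 4, so hash it first: H(key) = f4, then zero-pad to 4 bytes: K' = f4 00 00 00.
K' ⊕ ipad = c2 36 36 36.  K' ⊕ opad = a8 5c 5c 5c.
Inner input = (K'⊕ipad) ∥ m = c2 36 36 36 ∥ 25 50.
Inner hash: sum = 194+54+54+54+37+80 = 473; mod 256 = 217 → d9.
Outer input = (K'⊕opad) ∥ inner = a8 5c 5c 5c ∥ d9.
Outer hash (tag): sum = 168+92+92+92+217 = 661; mod 256 = 149 → 95.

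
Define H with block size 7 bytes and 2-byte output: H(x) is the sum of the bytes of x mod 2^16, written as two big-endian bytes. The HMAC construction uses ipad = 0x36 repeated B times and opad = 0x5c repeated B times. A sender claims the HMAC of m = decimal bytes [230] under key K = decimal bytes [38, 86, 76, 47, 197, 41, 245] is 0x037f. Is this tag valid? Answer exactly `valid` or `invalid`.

Key decimal bytes [38, 86, 76, 47, 197, 41, 245] = 26 56 4c 2f c5 29 f5 is exactly B = 7 bytes: K' = 26 56 4c 2f c5 29 f5.
K' ⊕ ipad = 10 60 7a 19 f3 1f c3; K' ⊕ opad = 7a 0a 10 73 99 75 a9.
Inner hash: sum = 16+96+122+25+243+31+195+230 = 958 → 03 be.
Outer hash (recomputed tag): sum = 122+10+16+115+153+117+169+3+190 = 895 → 03 7f.
Recomputed tag = 037f; claimed = 037f → match.

valid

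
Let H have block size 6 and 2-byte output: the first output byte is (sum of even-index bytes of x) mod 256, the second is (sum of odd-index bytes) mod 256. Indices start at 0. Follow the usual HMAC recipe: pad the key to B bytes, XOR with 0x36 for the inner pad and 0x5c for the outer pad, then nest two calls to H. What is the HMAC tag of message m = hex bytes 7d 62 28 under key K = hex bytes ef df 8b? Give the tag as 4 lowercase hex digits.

57f2

Key hex bytes ef df 8b is 3 bytes ≤ B = 6; zero-pad to 6 bytes: K' = ef df 8b 00 00 00.
K' ⊕ ipad = d9 e9 bd 36 36 36.  K' ⊕ opad = b3 83 d7 5c 5c 5c.
Inner input = (K'⊕ipad) ∥ m = d9 e9 bd 36 36 36 ∥ 7d 62 28.
Inner hash: even-index sum = 625 mod 256 = 113; odd-index sum = 439 mod 256 = 183 → 71 b7.
Outer input = (K'⊕opad) ∥ inner = b3 83 d7 5c 5c 5c ∥ 71 b7.
Outer hash (tag): even-index sum = 599 mod 256 = 87; odd-index sum = 498 mod 256 = 242 → 57 f2.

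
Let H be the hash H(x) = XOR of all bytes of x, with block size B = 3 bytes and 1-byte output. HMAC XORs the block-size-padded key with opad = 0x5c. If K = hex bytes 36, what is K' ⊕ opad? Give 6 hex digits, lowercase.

Key hex bytes 36 is 1 byte ≤ B = 3; zero-pad to 3 bytes: K' = 36 00 00.
XOR each byte with 0x5c: 36⊕5c=6a, 00⊕5c=5c, 00⊕5c=5c.

6a5c5c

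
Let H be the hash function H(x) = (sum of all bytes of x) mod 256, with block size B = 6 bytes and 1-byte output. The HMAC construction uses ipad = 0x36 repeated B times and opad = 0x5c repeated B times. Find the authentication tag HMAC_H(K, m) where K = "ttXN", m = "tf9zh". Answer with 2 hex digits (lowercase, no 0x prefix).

e9

Key "ttXN" = 74 74 58 4e is 4 bytes ≤ B = 6; zero-pad to 6 bytes: K' = 74 74 58 4e 00 00.
K' ⊕ ipad = 42 42 6e 78 36 36.  K' ⊕ opad = 28 28 04 12 5c 5c.
Inner input = (K'⊕ipad) ∥ m = 42 42 6e 78 36 36 ∥ 74 66 39 7a 68.
Inner hash: sum = 66+66+110+120+54+54+116+102+57+122+104 = 971; mod 256 = 203 → cb.
Outer input = (K'⊕opad) ∥ inner = 28 28 04 12 5c 5c ∥ cb.
Outer hash (tag): sum = 40+40+4+18+92+92+203 = 489; mod 256 = 233 → e9.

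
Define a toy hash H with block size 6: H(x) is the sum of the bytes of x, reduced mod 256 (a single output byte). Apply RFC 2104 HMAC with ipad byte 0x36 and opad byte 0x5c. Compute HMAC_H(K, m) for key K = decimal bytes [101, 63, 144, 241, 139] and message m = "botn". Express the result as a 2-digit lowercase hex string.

Key decimal bytes [101, 63, 144, 241, 139] = 65 3f 90 f1 8b is 5 bytes ≤ B = 6; zero-pad to 6 bytes: K' = 65 3f 90 f1 8b 00.
K' ⊕ ipad = 53 09 a6 c7 bd 36.  K' ⊕ opad = 39 63 cc ad d7 5c.
Inner input = (K'⊕ipad) ∥ m = 53 09 a6 c7 bd 36 ∥ 62 6f 74 6e.
Inner hash: sum = 83+9+166+199+189+54+98+111+116+110 = 1135; mod 256 = 111 → 6f.
Outer input = (K'⊕opad) ∥ inner = 39 63 cc ad d7 5c ∥ 6f.
Outer hash (tag): sum = 57+99+204+173+215+92+111 = 951; mod 256 = 183 → b7.

b7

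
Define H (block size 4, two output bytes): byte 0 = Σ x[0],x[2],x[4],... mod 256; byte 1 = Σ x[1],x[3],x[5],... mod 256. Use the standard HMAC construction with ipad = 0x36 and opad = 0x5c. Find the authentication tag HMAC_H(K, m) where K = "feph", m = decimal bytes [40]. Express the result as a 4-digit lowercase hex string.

241e

Key "feph" = 66 65 70 68 is exactly B = 4 bytes: K' = 66 65 70 68.
K' ⊕ ipad = 50 53 46 5e.  K' ⊕ opad = 3a 39 2c 34.
Inner input = (K'⊕ipad) ∥ m = 50 53 46 5e ∥ 28.
Inner hash: even-index sum = 190 mod 256 = 190; odd-index sum = 177 mod 256 = 177 → be b1.
Outer input = (K'⊕opad) ∥ inner = 3a 39 2c 34 ∥ be b1.
Outer hash (tag): even-index sum = 292 mod 256 = 36; odd-index sum = 286 mod 256 = 30 → 24 1e.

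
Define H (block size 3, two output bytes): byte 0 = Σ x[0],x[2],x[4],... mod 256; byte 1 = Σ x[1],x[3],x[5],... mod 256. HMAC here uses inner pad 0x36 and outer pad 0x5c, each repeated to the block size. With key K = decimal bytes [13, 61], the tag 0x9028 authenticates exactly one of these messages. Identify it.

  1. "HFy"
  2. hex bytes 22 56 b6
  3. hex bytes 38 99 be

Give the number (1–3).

Key decimal bytes [13, 61] = 0d 3d is 2 bytes ≤ B = 3; zero-pad to 3 bytes: K' = 0d 3d 00.
K' ⊕ ipad = 3b 0b 36; K' ⊕ opad = 51 61 5c.
m1: inner = H(3b 0b 36 48 46 79) = b7 cc; tag = H(51 61 5c b7 cc) = 7918
m2: inner = H(3b 0b 36 22 56 b6) = c7 e3; tag = H(51 61 5c c7 e3) = 9028 ← matches
m3: inner = H(3b 0b 36 38 99 be) = 0a 01; tag = H(51 61 5c 0a 01) = ae6b

2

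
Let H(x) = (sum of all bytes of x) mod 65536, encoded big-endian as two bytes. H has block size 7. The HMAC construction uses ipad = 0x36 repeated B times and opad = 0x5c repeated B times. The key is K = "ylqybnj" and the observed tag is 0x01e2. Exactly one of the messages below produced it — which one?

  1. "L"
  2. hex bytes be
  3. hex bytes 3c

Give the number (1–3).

Key "ylqybnj" = 79 6c 71 79 62 6e 6a is exactly B = 7 bytes: K' = 79 6c 71 79 62 6e 6a.
K' ⊕ ipad = 4f 5a 47 4f 54 58 5c; K' ⊕ opad = 25 30 2d 25 3e 32 36.
m1: inner = H(4f 5a 47 4f 54 58 5c 4c) = 02 93; tag = H(25 30 2d 25 3e 32 36 02 93) = 01e2 ← matches
m2: inner = H(4f 5a 47 4f 54 58 5c be) = 03 05; tag = H(25 30 2d 25 3e 32 36 03 05) = 0155
m3: inner = H(4f 5a 47 4f 54 58 5c 3c) = 02 83; tag = H(25 30 2d 25 3e 32 36 02 83) = 01d2

1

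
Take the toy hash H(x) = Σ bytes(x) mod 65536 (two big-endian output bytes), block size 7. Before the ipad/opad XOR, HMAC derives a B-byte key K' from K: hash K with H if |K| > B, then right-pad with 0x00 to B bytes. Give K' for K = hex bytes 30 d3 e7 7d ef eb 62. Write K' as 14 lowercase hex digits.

Key hex bytes 30 d3 e7 7d ef eb 62 is exactly B = 7 bytes: K' = 30 d3 e7 7d ef eb 62.

30d3e77defeb62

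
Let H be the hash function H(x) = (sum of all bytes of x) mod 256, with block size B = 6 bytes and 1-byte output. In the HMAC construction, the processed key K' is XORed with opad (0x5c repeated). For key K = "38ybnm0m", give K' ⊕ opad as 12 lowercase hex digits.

Key "38ybnm0m" = 33 38 79 62 6e 6d 30 6d is 8 bytes > B = 6, so hash it first: H(key) = be, then zero-pad to 6 bytes: K' = be 00 00 00 00 00.
XOR each byte with 0x5c: be⊕5c=e2, 00⊕5c=5c, 00⊕5c=5c, 00⊕5c=5c, 00⊕5c=5c, 00⊕5c=5c.

e25c5c5c5c5c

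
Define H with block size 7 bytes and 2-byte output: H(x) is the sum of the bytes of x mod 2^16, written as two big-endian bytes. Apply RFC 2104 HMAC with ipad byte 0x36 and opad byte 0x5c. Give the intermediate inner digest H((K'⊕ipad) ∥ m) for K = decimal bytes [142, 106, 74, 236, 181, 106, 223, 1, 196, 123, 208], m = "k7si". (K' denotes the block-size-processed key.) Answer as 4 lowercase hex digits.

Key decimal bytes [142, 106, 74, 236, 181, 106, 223, 1, 196, 123, 208] = 8e 6a 4a ec b5 6a df 01 c4 7b d0 is 11 bytes > B = 7, so hash it first: H(key) = 06 3c, then zero-pad to 7 bytes: K' = 06 3c 00 00 00 00 00.
K' ⊕ ipad = 30 0a 36 36 36 36 36.
Inner input = 30 0a 36 36 36 36 36 ∥ 6b 37 73 69.
Inner hash: sum = 48+10+54+54+54+54+54+107+55+115+105 = 710 → 02 c6.

02c6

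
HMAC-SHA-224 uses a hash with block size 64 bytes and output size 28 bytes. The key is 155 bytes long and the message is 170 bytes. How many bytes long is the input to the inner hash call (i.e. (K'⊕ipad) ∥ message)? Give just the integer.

234

Key is 155 > 64 bytes, so it is hashed to 28 bytes then zero-padded to 64: |K'| = 64.
Inner input = (K'⊕ipad) ∥ m → 64 + 170 = 234 bytes.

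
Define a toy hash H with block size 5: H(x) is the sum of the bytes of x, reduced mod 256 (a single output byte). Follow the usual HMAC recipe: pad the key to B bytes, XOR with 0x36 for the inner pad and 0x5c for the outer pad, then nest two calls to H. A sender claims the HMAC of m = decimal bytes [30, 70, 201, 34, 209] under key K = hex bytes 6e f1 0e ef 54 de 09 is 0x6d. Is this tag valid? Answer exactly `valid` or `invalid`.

invalid

Key hex bytes 6e f1 0e ef 54 de 09 is 7 bytes > B = 5, so hash it first: H(key) = 97, then zero-pad to 5 bytes: K' = 97 00 00 00 00.
K' ⊕ ipad = a1 36 36 36 36; K' ⊕ opad = cb 5c 5c 5c 5c.
Inner hash: sum = 161+54+54+54+54+30+70+201+34+209 = 921; mod 256 = 153 → 99.
Outer hash (recomputed tag): sum = 203+92+92+92+92+153 = 724; mod 256 = 212 → d4.
Recomputed tag = d4; claimed = 6d → mismatch.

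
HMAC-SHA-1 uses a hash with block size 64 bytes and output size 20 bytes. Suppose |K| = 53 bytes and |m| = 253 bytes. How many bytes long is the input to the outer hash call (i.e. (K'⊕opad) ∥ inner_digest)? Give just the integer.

84

Key is 53 ≤ 64 bytes, zero-padded: |K'| = 64.
Outer input = (K'⊕opad) ∥ H(inner) → 64 + 20 = 84 bytes.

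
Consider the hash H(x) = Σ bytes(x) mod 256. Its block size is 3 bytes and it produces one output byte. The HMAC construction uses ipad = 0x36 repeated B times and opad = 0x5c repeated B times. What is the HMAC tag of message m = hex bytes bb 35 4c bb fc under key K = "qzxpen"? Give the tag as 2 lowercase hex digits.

Key "qzxpen" = 71 7a 78 70 65 6e is 6 bytes > B = 3, so hash it first: H(key) = a6, then zero-pad to 3 bytes: K' = a6 00 00.
K' ⊕ ipad = 90 36 36.  K' ⊕ opad = fa 5c 5c.
Inner input = (K'⊕ipad) ∥ m = 90 36 36 ∥ bb 35 4c bb fc.
Inner hash: sum = 144+54+54+187+53+76+187+252 = 1007; mod 256 = 239 → ef.
Outer input = (K'⊕opad) ∥ inner = fa 5c 5c ∥ ef.
Outer hash (tag): sum = 250+92+92+239 = 673; mod 256 = 161 → a1.

a1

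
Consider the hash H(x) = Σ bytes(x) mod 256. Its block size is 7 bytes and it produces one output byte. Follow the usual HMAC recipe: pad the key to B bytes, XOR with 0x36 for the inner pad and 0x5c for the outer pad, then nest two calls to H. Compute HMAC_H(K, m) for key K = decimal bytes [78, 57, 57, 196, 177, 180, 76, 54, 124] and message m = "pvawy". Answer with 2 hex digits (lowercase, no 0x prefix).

2f

Key decimal bytes [78, 57, 57, 196, 177, 180, 76, 54, 124] = 4e 39 39 c4 b1 b4 4c 36 7c is 9 bytes > B = 7, so hash it first: H(key) = e7, then zero-pad to 7 bytes: K' = e7 00 00 00 00 00 00.
K' ⊕ ipad = d1 36 36 36 36 36 36.  K' ⊕ opad = bb 5c 5c 5c 5c 5c 5c.
Inner input = (K'⊕ipad) ∥ m = d1 36 36 36 36 36 36 ∥ 70 76 61 77 79.
Inner hash: sum = 209+54+54+54+54+54+54+112+118+97+119+121 = 1100; mod 256 = 76 → 4c.
Outer input = (K'⊕opad) ∥ inner = bb 5c 5c 5c 5c 5c 5c ∥ 4c.
Outer hash (tag): sum = 187+92+92+92+92+92+92+76 = 815; mod 256 = 47 → 2f.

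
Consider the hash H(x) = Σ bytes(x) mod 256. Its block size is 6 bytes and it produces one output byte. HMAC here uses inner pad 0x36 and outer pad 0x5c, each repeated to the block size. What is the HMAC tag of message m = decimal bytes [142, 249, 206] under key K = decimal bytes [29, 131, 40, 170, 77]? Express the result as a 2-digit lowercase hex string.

Key decimal bytes [29, 131, 40, 170, 77] = 1d 83 28 aa 4d is 5 bytes ≤ B = 6; zero-pad to 6 bytes: K' = 1d 83 28 aa 4d 00.
K' ⊕ ipad = 2b b5 1e 9c 7b 36.  K' ⊕ opad = 41 df 74 f6 11 5c.
Inner input = (K'⊕ipad) ∥ m = 2b b5 1e 9c 7b 36 ∥ 8e f9 ce.
Inner hash: sum = 43+181+30+156+123+54+142+249+206 = 1184; mod 256 = 160 → a0.
Outer input = (K'⊕opad) ∥ inner = 41 df 74 f6 11 5c ∥ a0.
Outer hash (tag): sum = 65+223+116+246+17+92+160 = 919; mod 256 = 151 → 97.

97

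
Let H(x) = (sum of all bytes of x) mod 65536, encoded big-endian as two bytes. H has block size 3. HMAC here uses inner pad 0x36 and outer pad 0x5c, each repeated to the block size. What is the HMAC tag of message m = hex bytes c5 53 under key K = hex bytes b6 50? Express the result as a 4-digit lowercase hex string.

0188

Key hex bytes b6 50 is 2 bytes ≤ B = 3; zero-pad to 3 bytes: K' = b6 50 00.
K' ⊕ ipad = 80 66 36.  K' ⊕ opad = ea 0c 5c.
Inner input = (K'⊕ipad) ∥ m = 80 66 36 ∥ c5 53.
Inner hash: sum = 128+102+54+197+83 = 564 → 02 34.
Outer input = (K'⊕opad) ∥ inner = ea 0c 5c ∥ 02 34.
Outer hash (tag): sum = 234+12+92+2+52 = 392 → 01 88.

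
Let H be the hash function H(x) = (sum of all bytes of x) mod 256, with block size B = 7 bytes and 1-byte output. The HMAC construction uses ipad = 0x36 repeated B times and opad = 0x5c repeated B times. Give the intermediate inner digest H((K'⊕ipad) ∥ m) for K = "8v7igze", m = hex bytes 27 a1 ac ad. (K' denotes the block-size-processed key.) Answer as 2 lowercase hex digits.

bf

Key "8v7igze" = 38 76 37 69 67 7a 65 is exactly B = 7 bytes: K' = 38 76 37 69 67 7a 65.
K' ⊕ ipad = 0e 40 01 5f 51 4c 53.
Inner input = 0e 40 01 5f 51 4c 53 ∥ 27 a1 ac ad.
Inner hash: sum = 14+64+1+95+81+76+83+39+161+172+173 = 959; mod 256 = 191 → bf.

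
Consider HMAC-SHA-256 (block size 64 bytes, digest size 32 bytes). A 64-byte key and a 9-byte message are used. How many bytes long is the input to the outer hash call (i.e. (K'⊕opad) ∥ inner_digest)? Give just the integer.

Key is 64 ≤ 64 bytes, zero-padded: |K'| = 64.
Outer input = (K'⊕opad) ∥ H(inner) → 64 + 32 = 96 bytes.

96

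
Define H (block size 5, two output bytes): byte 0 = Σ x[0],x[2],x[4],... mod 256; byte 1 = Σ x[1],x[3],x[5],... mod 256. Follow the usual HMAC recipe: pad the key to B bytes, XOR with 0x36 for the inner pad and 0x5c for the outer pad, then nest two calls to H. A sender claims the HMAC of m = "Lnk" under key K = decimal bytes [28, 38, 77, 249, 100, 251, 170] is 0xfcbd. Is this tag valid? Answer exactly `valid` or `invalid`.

Key decimal bytes [28, 38, 77, 249, 100, 251, 170] = 1c 26 4d f9 64 fb aa is 7 bytes > B = 5, so hash it first: H(key) = 77 1a, then zero-pad to 5 bytes: K' = 77 1a 00 00 00.
K' ⊕ ipad = 41 2c 36 36 36; K' ⊕ opad = 2b 46 5c 5c 5c.
Inner hash: even-index sum = 283 mod 256 = 27; odd-index sum = 281 mod 256 = 25 → 1b 19.
Outer hash (recomputed tag): even-index sum = 252 mod 256 = 252; odd-index sum = 189 mod 256 = 189 → fc bd.
Recomputed tag = fcbd; claimed = fcbd → match.

valid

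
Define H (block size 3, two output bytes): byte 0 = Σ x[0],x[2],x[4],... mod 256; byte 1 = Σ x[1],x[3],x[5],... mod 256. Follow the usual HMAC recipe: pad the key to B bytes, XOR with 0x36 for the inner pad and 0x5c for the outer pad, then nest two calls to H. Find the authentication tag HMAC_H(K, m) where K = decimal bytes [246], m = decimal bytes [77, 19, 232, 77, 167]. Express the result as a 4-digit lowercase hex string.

18b2

Key decimal bytes [246] = f6 is 1 byte ≤ B = 3; zero-pad to 3 bytes: K' = f6 00 00.
K' ⊕ ipad = c0 36 36.  K' ⊕ opad = aa 5c 5c.
Inner input = (K'⊕ipad) ∥ m = c0 36 36 ∥ 4d 13 e8 4d a7.
Inner hash: even-index sum = 342 mod 256 = 86; odd-index sum = 530 mod 256 = 18 → 56 12.
Outer input = (K'⊕opad) ∥ inner = aa 5c 5c ∥ 56 12.
Outer hash (tag): even-index sum = 280 mod 256 = 24; odd-index sum = 178 mod 256 = 178 → 18 b2.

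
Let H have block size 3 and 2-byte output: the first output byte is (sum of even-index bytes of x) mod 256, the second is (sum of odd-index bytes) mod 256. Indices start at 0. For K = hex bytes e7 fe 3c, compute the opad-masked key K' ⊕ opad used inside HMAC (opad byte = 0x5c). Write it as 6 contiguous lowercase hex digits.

bba260

Key hex bytes e7 fe 3c is exactly B = 3 bytes: K' = e7 fe 3c.
XOR each byte with 0x5c: e7⊕5c=bb, fe⊕5c=a2, 3c⊕5c=60.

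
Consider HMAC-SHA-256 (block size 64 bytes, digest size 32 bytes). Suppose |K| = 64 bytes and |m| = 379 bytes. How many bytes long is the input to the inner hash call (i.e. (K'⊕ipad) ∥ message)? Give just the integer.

Key is 64 ≤ 64 bytes, zero-padded: |K'| = 64.
Inner input = (K'⊕ipad) ∥ m → 64 + 379 = 443 bytes.

443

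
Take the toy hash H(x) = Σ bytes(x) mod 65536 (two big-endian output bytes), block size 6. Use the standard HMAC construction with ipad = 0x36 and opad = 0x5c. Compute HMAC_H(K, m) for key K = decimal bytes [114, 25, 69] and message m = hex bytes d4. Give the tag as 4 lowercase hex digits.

01fe

Key decimal bytes [114, 25, 69] = 72 19 45 is 3 bytes ≤ B = 6; zero-pad to 6 bytes: K' = 72 19 45 00 00 00.
K' ⊕ ipad = 44 2f 73 36 36 36.  K' ⊕ opad = 2e 45 19 5c 5c 5c.
Inner input = (K'⊕ipad) ∥ m = 44 2f 73 36 36 36 ∥ d4.
Inner hash: sum = 68+47+115+54+54+54+212 = 604 → 02 5c.
Outer input = (K'⊕opad) ∥ inner = 2e 45 19 5c 5c 5c ∥ 02 5c.
Outer hash (tag): sum = 46+69+25+92+92+92+2+92 = 510 → 01 fe.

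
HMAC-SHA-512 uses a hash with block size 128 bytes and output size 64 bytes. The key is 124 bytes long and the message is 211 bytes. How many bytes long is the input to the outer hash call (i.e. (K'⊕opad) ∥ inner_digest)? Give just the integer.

192

Key is 124 ≤ 128 bytes, zero-padded: |K'| = 128.
Outer input = (K'⊕opad) ∥ H(inner) → 128 + 64 = 192 bytes.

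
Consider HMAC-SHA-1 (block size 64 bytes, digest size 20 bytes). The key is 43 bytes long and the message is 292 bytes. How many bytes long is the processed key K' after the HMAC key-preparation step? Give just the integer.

Key is 43 ≤ 64 bytes, zero-padded: |K'| = 64.

64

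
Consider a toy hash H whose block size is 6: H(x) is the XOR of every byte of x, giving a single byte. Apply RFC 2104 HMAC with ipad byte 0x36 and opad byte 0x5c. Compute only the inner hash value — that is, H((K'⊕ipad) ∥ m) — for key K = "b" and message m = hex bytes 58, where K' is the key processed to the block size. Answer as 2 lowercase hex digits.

Key "b" = 62 is 1 byte ≤ B = 6; zero-pad to 6 bytes: K' = 62 00 00 00 00 00.
K' ⊕ ipad = 54 36 36 36 36 36.
Inner input = 54 36 36 36 36 36 ∥ 58.
Inner hash: XOR 54⊕36⊕36⊕36⊕36⊕36⊕58 = 3a.

3a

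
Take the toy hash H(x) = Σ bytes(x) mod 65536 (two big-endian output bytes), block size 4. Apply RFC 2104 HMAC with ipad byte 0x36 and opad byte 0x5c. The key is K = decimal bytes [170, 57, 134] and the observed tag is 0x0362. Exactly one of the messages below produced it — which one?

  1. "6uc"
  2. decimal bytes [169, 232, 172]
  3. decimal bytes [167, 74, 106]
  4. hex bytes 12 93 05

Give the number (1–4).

Key decimal bytes [170, 57, 134] = aa 39 86 is 3 bytes ≤ B = 4; zero-pad to 4 bytes: K' = aa 39 86 00.
K' ⊕ ipad = 9c 0f b0 36; K' ⊕ opad = f6 65 da 5c.
m1: inner = H(9c 0f b0 36 36 75 63) = 02 9f; tag = H(f6 65 da 5c 02 9f) = 0332
m2: inner = H(9c 0f b0 36 a9 e8 ac) = 03 ce; tag = H(f6 65 da 5c 03 ce) = 0362 ← matches
m3: inner = H(9c 0f b0 36 a7 4a 6a) = 02 ec; tag = H(f6 65 da 5c 02 ec) = 037f
m4: inner = H(9c 0f b0 36 12 93 05) = 02 3b; tag = H(f6 65 da 5c 02 3b) = 02ce

2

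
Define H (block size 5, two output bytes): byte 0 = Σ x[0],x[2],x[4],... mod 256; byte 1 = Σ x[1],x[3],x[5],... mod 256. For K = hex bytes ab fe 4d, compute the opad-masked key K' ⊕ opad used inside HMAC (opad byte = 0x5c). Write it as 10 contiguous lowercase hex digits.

Key hex bytes ab fe 4d is 3 bytes ≤ B = 5; zero-pad to 5 bytes: K' = ab fe 4d 00 00.
XOR each byte with 0x5c: ab⊕5c=f7, fe⊕5c=a2, 4d⊕5c=11, 00⊕5c=5c, 00⊕5c=5c.

f7a2115c5c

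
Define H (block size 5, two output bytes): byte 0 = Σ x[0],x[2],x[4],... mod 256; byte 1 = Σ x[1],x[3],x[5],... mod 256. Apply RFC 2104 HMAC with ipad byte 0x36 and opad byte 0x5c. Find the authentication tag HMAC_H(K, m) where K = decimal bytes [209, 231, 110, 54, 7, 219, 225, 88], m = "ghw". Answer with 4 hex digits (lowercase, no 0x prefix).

ad4d

Key decimal bytes [209, 231, 110, 54, 7, 219, 225, 88] = d1 e7 6e 36 07 db e1 58 is 8 bytes > B = 5, so hash it first: H(key) = 27 50, then zero-pad to 5 bytes: K' = 27 50 00 00 00.
K' ⊕ ipad = 11 66 36 36 36.  K' ⊕ opad = 7b 0c 5c 5c 5c.
Inner input = (K'⊕ipad) ∥ m = 11 66 36 36 36 ∥ 67 68 77.
Inner hash: even-index sum = 229 mod 256 = 229; odd-index sum = 378 mod 256 = 122 → e5 7a.
Outer input = (K'⊕opad) ∥ inner = 7b 0c 5c 5c 5c ∥ e5 7a.
Outer hash (tag): even-index sum = 429 mod 256 = 173; odd-index sum = 333 mod 256 = 77 → ad 4d.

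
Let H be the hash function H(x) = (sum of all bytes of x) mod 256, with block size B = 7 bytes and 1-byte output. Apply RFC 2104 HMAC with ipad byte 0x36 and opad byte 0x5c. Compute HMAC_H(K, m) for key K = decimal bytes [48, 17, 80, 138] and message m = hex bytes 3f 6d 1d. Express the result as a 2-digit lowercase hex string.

69

Key decimal bytes [48, 17, 80, 138] = 30 11 50 8a is 4 bytes ≤ B = 7; zero-pad to 7 bytes: K' = 30 11 50 8a 00 00 00.
K' ⊕ ipad = 06 27 66 bc 36 36 36.  K' ⊕ opad = 6c 4d 0c d6 5c 5c 5c.
Inner input = (K'⊕ipad) ∥ m = 06 27 66 bc 36 36 36 ∥ 3f 6d 1d.
Inner hash: sum = 6+39+102+188+54+54+54+63+109+29 = 698; mod 256 = 186 → ba.
Outer input = (K'⊕opad) ∥ inner = 6c 4d 0c d6 5c 5c 5c ∥ ba.
Outer hash (tag): sum = 108+77+12+214+92+92+92+186 = 873; mod 256 = 105 → 69.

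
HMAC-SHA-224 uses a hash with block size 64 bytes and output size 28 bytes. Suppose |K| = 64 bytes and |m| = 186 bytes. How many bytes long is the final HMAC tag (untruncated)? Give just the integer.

28

The tag is one SHA-224 digest: 28 bytes.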